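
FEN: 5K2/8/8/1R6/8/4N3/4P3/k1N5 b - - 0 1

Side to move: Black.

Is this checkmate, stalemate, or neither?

Black to move; black king on a1.
In check: no.
King squares — b1: attacked by Rb5; a2: attacked by Nc1; b2: attacked by Rb5.
Legal moves for Black: none.
Not in check and no legal moves → stalemate.

stalemate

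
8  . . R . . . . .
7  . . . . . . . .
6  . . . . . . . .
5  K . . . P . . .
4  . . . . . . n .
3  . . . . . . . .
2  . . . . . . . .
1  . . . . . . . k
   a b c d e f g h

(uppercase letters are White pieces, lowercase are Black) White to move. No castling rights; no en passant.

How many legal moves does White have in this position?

White to move; king on a5.
In check: no.
Legal moves: Rh8+, Rg8, Rf8, Re8, Rd8, Rb8, Ra8, Rc7, Rc6, Rc5, Rc4, Rc3, Rc2, Rc1+, Kb6, Ka6, Kb5, Kb4, Ka4, e6.
Count: 20.

20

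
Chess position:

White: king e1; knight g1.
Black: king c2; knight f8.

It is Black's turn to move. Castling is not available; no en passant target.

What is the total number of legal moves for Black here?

Black to move; king on c2.
In check: no.
Legal moves: Nh7, Nd7, Ng6, Ne6, Kd3, Kc3, Kb3, Kb2, Kc1, Kb1.
Count: 10.

10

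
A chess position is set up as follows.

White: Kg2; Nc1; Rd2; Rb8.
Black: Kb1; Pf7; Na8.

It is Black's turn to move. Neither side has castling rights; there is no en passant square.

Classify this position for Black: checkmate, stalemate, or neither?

Black to move; black king on b1.
In check: yes, from the white rook on b8.
Legal moves for Black: Kxc1, Ka1, Nb6.
Black is in check but has 3 legal moves → neither.

neither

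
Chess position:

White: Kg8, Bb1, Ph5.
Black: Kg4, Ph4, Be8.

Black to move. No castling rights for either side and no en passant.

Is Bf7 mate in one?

no

After Bf7: white king on g8; in check: yes, from the black bishop on f7.
White has 5 legal replies: Kh8, Kf8, Kh7, Kg7, Kxf7.
In check but a legal move exists → not checkmate.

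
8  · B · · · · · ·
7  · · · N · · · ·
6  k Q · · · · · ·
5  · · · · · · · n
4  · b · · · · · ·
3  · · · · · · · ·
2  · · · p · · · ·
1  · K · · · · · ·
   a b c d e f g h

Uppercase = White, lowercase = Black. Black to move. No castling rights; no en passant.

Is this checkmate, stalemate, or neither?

checkmate

Black to move; black king on a6.
In check: yes, from the white queen on b6.
King squares — a5: attacked by Qb6; b5: attacked by Qb6; b6: attacked by Nd7; a7: attacked by Qb6; b7: attacked by Qb6.
Legal moves for Black: none.
In check with no legal moves → checkmate.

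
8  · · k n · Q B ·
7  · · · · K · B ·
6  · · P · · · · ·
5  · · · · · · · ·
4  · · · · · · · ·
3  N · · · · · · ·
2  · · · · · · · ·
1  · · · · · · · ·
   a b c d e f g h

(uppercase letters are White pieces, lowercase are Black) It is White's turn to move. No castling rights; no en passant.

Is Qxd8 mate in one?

After Qxd8: black king on c8; in check: yes, from the white queen on d8.
King squares — b7: attacked by Pc6; c7: attacked by Qd8; d7: attacked by Pc6; b8: attacked by Qd8; d8: attacked by Ke7.
Black has no legal moves → checkmate.

yes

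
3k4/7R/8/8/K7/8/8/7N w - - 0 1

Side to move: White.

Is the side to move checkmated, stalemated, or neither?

neither

White to move; white king on a4.
In check: no.
Legal moves for White include: Rh8+, Rg7, Rf7, Re7, Rd7+, Rc7, Rb7, Ra7, Rh6, Rh5, Rh4, Rh3, Rh2, Kb5, Ka5, Kb4, Kb3, Ka3, ... (list truncated; more exist).
White has legal moves and is not in check → neither.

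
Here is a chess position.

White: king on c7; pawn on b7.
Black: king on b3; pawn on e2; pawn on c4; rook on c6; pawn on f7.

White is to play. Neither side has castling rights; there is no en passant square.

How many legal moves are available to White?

4

White to move; king on c7.
In check: yes, from the black rook on c6.
Legal moves: Kd8, Kb8, Kd7, Kxc6.
Count: 4.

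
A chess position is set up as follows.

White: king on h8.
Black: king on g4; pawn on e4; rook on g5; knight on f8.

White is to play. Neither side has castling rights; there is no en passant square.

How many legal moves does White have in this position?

White to move; king on h8.
In check: no.
Legal moves: none.
Count: 0.

0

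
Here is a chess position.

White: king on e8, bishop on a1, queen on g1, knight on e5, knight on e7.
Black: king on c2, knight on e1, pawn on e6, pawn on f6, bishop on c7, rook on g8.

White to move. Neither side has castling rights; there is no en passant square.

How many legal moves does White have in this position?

4

White to move; king on e8.
In check: yes, from the black rook on g8.
Legal moves: Kf7, Kd7, Nxg8, Qxg8.
Count: 4.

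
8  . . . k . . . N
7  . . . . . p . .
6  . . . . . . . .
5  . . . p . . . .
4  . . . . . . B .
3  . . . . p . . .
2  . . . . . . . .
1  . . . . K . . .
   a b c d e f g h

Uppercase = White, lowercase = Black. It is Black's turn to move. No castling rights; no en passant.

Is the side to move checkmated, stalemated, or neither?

Black to move; black king on d8.
In check: no.
Legal moves for Black: Ke8, Ke7, Kc7, f6, d4, e2, f5.
Black has 7 legal moves and is not in check → neither.

neither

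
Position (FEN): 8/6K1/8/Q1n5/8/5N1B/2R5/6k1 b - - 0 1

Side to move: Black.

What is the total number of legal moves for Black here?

Black to move; king on g1.
In check: yes, from the white knight on f3.
Legal moves: Kh1.
Count: 1.

1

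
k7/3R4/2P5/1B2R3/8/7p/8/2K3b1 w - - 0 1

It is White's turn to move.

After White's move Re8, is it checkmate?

yes

After Re8: black king on a8; in check: yes, from the white rook on e8.
King squares — a7: attacked by Rd7; b7: attacked by Pc6; b8: attacked by Re8.
Black has no legal moves → checkmate.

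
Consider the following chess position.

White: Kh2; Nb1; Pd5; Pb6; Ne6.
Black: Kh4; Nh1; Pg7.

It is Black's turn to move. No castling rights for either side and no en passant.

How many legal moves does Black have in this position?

6

Black to move; king on h4.
In check: no.
Legal moves: Kh5, Kg4, Ng3, Nf2, g6, g5.
Count: 6.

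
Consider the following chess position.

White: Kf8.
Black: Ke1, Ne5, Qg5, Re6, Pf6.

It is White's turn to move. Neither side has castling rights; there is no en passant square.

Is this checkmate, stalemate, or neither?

stalemate

White to move; white king on f8.
In check: no.
King squares — e7: attacked by Re6; f7: attacked by Ne5; g7: attacked by Qg5; e8: attacked by Re6; g8: attacked by Qg5.
Legal moves for White: none.
Not in check and no legal moves → stalemate.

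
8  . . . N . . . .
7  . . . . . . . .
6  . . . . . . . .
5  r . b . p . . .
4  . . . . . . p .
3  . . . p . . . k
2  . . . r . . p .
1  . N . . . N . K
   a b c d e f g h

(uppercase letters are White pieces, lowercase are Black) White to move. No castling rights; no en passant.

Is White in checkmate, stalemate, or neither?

White to move; white king on h1.
In check: yes, from the black pawn on g2.
King squares — g1: attacked by Bc5; g2: attacked by Rd2; h2: attacked by Kh3.
Legal moves for White: none.
In check with no legal moves → checkmate.

checkmate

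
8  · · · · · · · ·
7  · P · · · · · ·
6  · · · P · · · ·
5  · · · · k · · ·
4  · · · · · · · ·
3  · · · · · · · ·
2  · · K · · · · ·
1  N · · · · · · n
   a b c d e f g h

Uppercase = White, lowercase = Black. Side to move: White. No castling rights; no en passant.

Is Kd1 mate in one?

no

After Kd1: black king on e5; in check: no.
Black is not in check, so this cannot be checkmate.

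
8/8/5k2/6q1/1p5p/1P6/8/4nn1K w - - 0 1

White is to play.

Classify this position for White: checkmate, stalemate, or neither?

White to move; white king on h1.
In check: no.
King squares — g1: attacked by Qg5; g2: attacked by Ne1; h2: attacked by Nf1.
Legal moves for White: none.
Not in check and no legal moves → stalemate.

stalemate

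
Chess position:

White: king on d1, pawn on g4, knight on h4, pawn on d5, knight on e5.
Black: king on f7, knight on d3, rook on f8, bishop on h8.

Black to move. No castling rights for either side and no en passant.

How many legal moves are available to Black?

7

Black to move; king on f7.
In check: yes, from the white knight on e5.
Legal moves: Kg8, Ke8, Kg7, Ke7, Kf6, Bxe5, Nxe5.
Count: 7.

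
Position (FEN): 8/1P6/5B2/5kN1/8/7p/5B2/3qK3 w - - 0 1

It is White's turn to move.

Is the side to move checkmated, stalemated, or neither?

White to move; white king on e1.
In check: yes, from the black queen on d1.
Legal moves for White: Kxd1.
White is in check but has 1 legal move → neither.

neither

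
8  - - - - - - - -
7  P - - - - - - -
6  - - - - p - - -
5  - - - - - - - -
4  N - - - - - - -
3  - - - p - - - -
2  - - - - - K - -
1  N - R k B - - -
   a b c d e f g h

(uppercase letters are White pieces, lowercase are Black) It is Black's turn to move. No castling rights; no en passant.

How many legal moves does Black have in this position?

1

Black to move; king on d1.
In check: yes, from the white rook on c1.
Legal moves: Kxc1.
Count: 1.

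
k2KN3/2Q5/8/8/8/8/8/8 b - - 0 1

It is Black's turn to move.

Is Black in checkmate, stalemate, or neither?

Black to move; black king on a8.
In check: no.
King squares — a7: attacked by Qc7; b7: attacked by Qc7; b8: attacked by Qc7.
Legal moves for Black: none.
Not in check and no legal moves → stalemate.

stalemate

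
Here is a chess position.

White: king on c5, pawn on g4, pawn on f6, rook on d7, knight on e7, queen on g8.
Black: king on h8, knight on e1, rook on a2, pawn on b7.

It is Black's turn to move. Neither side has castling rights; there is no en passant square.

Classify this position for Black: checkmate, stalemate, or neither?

checkmate

Black to move; black king on h8.
In check: yes, from the white queen on g8.
King squares — g7: attacked by Pf6; h7: attacked by Qg8; g8: attacked by Ne7.
Legal moves for Black: none.
In check with no legal moves → checkmate.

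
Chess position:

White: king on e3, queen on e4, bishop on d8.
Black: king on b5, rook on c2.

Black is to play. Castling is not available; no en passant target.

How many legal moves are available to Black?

Black to move; king on b5.
In check: no.
Legal moves: Ka6, Kc5, Rc8, Rc7, Rc6, Rc5, Rc4, Rc3+, Rh2, Rg2, Rf2, Re2+, Rd2, Rb2, Ra2, Rc1.
Count: 16.

16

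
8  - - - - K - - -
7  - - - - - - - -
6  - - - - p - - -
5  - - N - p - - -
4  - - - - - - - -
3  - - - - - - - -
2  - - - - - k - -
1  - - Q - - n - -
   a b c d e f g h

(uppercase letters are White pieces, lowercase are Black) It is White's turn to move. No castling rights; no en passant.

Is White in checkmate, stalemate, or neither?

neither

White to move; white king on e8.
In check: no.
Legal moves for White include: Kf8, Kd8, Kf7, Ke7, Kd7, Nd7, Nb7, Nxe6, Na6, Ne4+, Na4, Nd3+, Nb3, Qh6, Qg5, Qf4+, Qc4, Qe3+, ... (list truncated; more exist).
White has legal moves and is not in check → neither.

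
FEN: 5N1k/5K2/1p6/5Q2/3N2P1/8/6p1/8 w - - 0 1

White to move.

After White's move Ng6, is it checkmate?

After Ng6: black king on h8; in check: yes, from the white knight on g6.
Black has 1 legal reply: Kh7.
In check but a legal move exists → not checkmate.

no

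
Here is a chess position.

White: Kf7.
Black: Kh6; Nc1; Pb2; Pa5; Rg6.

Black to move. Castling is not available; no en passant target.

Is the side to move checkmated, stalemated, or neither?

neither

Black to move; black king on h6.
In check: no.
Legal moves for Black include: Kh7, Kh5, Kg5, Rg8, Rg7+, Rf6+, Re6, Rd6, Rc6, Rb6, Ra6, Rg5, Rg4, Rg3, Rg2, Rg1, Nd3, Nb3, ... (list truncated; more exist).
Black has legal moves and is not in check → neither.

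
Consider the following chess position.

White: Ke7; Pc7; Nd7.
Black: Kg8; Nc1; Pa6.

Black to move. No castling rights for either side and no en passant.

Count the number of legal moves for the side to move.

8

Black to move; king on g8.
In check: no.
Legal moves: Kh8, Kh7, Kg7, Nd3, Nb3, Ne2, Na2, a5.
Count: 8.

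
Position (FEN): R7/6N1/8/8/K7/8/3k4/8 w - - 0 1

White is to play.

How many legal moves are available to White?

White to move; king on a4.
In check: no.
Legal moves: Rh8, Rg8, Rf8, Re8, Rd8+, Rc8, Rb8, Ra7, Ra6, Ra5, Ne8, Ne6, Nh5, Nf5, Kb5, Ka5, Kb4, Kb3, Ka3.
Count: 19.

19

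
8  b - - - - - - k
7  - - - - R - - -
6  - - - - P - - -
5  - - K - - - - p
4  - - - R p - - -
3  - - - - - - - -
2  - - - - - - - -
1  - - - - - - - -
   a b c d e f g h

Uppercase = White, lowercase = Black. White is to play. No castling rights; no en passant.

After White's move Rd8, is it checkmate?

yes

After Rd8: black king on h8; in check: yes, from the white rook on d8.
King squares — g7: attacked by Re7; h7: attacked by Re7; g8: attacked by Rd8.
Black has no legal moves → checkmate.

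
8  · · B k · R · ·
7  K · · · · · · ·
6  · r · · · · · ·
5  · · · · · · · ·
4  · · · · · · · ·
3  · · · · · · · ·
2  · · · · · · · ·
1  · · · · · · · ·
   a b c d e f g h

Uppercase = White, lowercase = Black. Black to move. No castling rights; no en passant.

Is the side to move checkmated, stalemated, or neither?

neither

Black to move; black king on d8.
In check: yes, from the white rook on f8.
King squares — c7: available; d7: attacked by Bc8; e7: available; c8: attacked by Rf8; e8: attacked by Rf8.
Legal moves for Black: Ke7, Kc7.
Black is in check but has 2 legal moves → neither.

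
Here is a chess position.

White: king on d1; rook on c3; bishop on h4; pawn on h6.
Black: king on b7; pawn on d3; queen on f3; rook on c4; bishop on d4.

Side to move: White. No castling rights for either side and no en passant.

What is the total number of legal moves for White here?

White to move; king on d1.
In check: yes, from the black queen on f3.
Legal moves: Kd2, Ke1, Kc1.
Count: 3.

3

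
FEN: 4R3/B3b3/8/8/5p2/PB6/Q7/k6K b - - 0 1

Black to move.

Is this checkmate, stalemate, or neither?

Black to move; black king on a1.
In check: yes, from the white queen on a2.
King squares — b1: attacked by Qa2; a2: attacked by Bb3; b2: attacked by Qa2.
Legal moves for Black: none.
In check with no legal moves → checkmate.

checkmate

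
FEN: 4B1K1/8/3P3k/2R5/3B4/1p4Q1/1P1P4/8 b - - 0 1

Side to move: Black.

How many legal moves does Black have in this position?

0

Black to move; king on h6.
In check: no.
Legal moves: none.
Count: 0.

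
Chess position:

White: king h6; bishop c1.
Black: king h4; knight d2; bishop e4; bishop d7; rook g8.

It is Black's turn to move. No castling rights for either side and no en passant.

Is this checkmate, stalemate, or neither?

neither

Black to move; black king on h4.
In check: no.
Legal moves for Black include: Rh8+, Rf8, Re8, Rd8, Rc8, Rb8, Ra8, Rg7, Rg6+, Rg5, Rg4, Rg3, Rg2, Rg1, Be8, Bc8, Be6, Bdc6, ... (list truncated; more exist).
Black has legal moves and is not in check → neither.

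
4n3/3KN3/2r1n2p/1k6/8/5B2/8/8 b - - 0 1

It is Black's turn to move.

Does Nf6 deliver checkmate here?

After Nf6: white king on d7; in check: yes, from the black knight on f6.
King squares — c6: attacked by Kb5; d6: attacked by Rc6; e6: attacked by Rc6; c7: attacked by Rc6; e7: own knight; c8: attacked by Rc6; d8: attacked by Ne6; e8: attacked by Nf6.
White has no legal moves → checkmate.

yes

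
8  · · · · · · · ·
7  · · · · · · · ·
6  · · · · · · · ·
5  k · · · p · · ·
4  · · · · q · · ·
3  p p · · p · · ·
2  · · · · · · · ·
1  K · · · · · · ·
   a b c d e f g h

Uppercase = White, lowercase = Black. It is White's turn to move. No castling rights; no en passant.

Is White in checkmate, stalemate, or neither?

White to move; white king on a1.
In check: no.
King squares — b1: attacked by Qe4; a2: attacked by Pb3; b2: attacked by Pa3.
Legal moves for White: none.
Not in check and no legal moves → stalemate.

stalemate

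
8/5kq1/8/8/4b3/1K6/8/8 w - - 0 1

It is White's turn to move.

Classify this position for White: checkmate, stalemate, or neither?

neither

White to move; white king on b3.
In check: no.
Legal moves for White: Kc4, Kb4, Ka4, Ka3, Ka2.
White has 5 legal moves and is not in check → neither.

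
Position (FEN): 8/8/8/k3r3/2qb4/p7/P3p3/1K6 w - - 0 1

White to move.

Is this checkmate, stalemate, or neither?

White to move; white king on b1.
In check: no.
King squares — a1: attacked by Bd4; c1: attacked by Qc4; a2: own pawn; b2: attacked by Pa3; c2: attacked by Qc4.
Legal moves for White: none.
Not in check and no legal moves → stalemate.

stalemate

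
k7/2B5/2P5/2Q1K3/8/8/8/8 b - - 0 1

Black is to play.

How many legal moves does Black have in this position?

0

Black to move; king on a8.
In check: no.
Legal moves: none.
Count: 0.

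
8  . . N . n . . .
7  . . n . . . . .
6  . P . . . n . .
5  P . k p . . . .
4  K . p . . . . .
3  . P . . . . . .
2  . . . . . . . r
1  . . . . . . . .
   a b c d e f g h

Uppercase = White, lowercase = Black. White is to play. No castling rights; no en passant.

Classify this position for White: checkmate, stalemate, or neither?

neither

White to move; white king on a4.
In check: no.
Legal moves for White: Ne7, Na7, Nd6, Ka3, bxc7, bxc4, b7, a6, b4+.
White has 9 legal moves and is not in check → neither.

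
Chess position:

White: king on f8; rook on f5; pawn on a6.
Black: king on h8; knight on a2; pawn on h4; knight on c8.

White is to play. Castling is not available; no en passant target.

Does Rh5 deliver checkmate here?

After Rh5: black king on h8; in check: yes, from the white rook on h5.
King squares — g7: attacked by Kf8; h7: attacked by Rh5; g8: attacked by Kf8.
Black has no legal moves → checkmate.

yes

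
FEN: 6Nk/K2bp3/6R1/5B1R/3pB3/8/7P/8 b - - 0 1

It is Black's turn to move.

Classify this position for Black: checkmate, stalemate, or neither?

checkmate

Black to move; black king on h8.
In check: yes, from the white rook on h5.
King squares — g7: attacked by Rg6; h7: attacked by Rh5; g8: attacked by Rg6.
Legal moves for Black: none.
In check with no legal moves → checkmate.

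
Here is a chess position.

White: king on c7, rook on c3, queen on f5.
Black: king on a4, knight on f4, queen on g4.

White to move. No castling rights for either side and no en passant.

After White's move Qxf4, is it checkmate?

no

After Qxf4: black king on a4; in check: yes, from the white queen on f4.
Black has 3 legal replies: Kb5, Ka5, Qxf4+.
In check but a legal move exists → not checkmate.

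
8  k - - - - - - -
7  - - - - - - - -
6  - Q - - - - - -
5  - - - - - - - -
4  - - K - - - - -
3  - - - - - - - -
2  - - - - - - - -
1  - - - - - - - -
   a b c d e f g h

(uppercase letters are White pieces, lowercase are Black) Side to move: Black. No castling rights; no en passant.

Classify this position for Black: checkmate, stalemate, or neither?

stalemate

Black to move; black king on a8.
In check: no.
King squares — a7: attacked by Qb6; b7: attacked by Qb6; b8: attacked by Qb6.
Legal moves for Black: none.
Not in check and no legal moves → stalemate.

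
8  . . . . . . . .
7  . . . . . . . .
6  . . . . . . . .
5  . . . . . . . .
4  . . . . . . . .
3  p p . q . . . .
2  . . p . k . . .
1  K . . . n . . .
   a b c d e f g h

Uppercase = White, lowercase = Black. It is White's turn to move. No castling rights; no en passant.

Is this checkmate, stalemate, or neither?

stalemate

White to move; white king on a1.
In check: no.
King squares — b1: attacked by Pc2; a2: attacked by Pb3; b2: attacked by Pa3.
Legal moves for White: none.
Not in check and no legal moves → stalemate.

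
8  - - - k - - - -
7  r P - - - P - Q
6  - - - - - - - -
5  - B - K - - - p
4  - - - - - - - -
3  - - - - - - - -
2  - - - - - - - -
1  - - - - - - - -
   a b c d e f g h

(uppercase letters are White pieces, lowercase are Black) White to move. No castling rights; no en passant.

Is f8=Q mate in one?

yes

After f8=Q: black king on d8; in check: yes, from the white queen on f8.
King squares — c7: attacked by Qh7; d7: attacked by Bb5; e7: attacked by Qh7; c8: attacked by Pb7; e8: attacked by Bb5.
Black has no legal moves → checkmate.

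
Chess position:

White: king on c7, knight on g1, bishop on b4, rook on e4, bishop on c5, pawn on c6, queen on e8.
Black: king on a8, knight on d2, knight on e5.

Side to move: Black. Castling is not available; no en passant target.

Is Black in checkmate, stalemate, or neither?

checkmate

Black to move; black king on a8.
In check: yes, from the white queen on e8.
King squares — a7: attacked by Bc5; b7: attacked by Pc6; b8: attacked by Kc7.
Legal moves for Black: none.
In check with no legal moves → checkmate.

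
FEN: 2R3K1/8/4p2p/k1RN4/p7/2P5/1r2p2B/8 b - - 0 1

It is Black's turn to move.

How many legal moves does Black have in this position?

2

Black to move; king on a5.
In check: yes, from the white rook on c5.
Legal moves: Ka6, Rb5.
Count: 2.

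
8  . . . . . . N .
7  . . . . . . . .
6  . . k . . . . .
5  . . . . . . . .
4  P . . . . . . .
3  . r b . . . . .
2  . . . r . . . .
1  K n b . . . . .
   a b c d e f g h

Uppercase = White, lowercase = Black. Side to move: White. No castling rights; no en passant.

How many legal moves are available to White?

0

White to move; king on a1.
In check: yes, from the black bishop on c3.
Legal moves: none.
Count: 0.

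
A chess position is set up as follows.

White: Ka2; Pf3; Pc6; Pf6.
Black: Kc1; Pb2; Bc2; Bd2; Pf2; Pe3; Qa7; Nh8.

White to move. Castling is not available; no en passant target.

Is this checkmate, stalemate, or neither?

White to move; white king on a2.
In check: yes, from the black queen on a7.
King squares — a1: attacked by Pb2; b1: attacked by Kc1; b2: attacked by Kc1; a3: attacked by Qa7; b3: attacked by Bc2.
Legal moves for White: none.
In check with no legal moves → checkmate.

checkmate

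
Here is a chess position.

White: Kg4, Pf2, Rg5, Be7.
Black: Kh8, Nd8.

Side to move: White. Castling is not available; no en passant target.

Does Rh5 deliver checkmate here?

After Rh5: black king on h8; in check: yes, from the white rook on h5.
Black has 2 legal replies: Kg8, Kg7.
In check but a legal move exists → not checkmate.

no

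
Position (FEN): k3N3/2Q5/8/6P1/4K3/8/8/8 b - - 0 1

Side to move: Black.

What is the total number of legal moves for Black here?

0

Black to move; king on a8.
In check: no.
Legal moves: none.
Count: 0.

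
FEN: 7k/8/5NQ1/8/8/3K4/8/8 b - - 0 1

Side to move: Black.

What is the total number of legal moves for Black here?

Black to move; king on h8.
In check: no.
Legal moves: none.
Count: 0.

0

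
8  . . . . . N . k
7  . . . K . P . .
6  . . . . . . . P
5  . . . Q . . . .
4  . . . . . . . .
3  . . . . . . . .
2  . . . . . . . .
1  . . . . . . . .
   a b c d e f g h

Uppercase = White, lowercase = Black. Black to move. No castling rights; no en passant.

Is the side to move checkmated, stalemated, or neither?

stalemate

Black to move; black king on h8.
In check: no.
King squares — g7: attacked by Ph6; h7: attacked by Nf8; g8: attacked by Pf7.
Legal moves for Black: none.
Not in check and no legal moves → stalemate.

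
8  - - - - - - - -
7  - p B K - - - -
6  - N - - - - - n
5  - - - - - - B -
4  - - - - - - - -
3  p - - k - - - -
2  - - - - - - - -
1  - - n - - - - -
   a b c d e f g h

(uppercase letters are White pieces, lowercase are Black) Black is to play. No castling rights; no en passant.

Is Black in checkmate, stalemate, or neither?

Black to move; black king on d3.
In check: no.
Legal moves for Black: Ng8, Nf7, Nf5, Ng4, Ke4, Kd4, Kc3, Ke2, Kc2, Nb3, Ne2, Na2, a2.
Black has 13 legal moves and is not in check → neither.

neither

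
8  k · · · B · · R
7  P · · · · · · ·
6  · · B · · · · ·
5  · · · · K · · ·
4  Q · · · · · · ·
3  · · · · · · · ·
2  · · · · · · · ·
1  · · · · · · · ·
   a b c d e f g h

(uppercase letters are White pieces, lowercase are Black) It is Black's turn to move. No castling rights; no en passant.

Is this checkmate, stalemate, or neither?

Black to move; black king on a8.
In check: yes, from the white bishop on c6.
King squares — a7: attacked by Qa4; b7: attacked by Bc6; b8: attacked by Pa7.
Legal moves for Black: none.
In check with no legal moves → checkmate.

checkmate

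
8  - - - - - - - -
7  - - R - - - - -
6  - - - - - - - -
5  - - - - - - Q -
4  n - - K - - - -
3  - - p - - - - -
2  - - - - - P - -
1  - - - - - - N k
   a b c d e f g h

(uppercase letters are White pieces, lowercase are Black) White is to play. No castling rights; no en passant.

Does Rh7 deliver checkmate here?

yes

After Rh7: black king on h1; in check: yes, from the white rook on h7.
King squares — g1: attacked by Qg5; g2: attacked by Qg5; h2: attacked by Rh7.
Black has no legal moves → checkmate.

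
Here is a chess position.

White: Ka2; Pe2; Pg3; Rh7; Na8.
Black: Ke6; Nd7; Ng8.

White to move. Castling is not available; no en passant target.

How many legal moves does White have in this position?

21

White to move; king on a2.
In check: no.
Legal moves: Nc7+, Nb6, Rh8, Rg7, Rf7, Re7+, Rxd7, Rh6+, Rh5, Rh4, Rh3, Rh2, Rh1, Kb3, Ka3, Kb2, Kb1, Ka1, g4, e3, e4.
Count: 21.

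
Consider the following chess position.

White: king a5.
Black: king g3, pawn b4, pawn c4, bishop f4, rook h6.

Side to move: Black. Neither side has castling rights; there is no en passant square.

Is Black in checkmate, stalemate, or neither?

neither

Black to move; black king on g3.
In check: no.
Legal moves for Black include: Rh8, Rh7, Rg6, Rf6, Re6, Rd6, Rc6, Rb6, Ra6+, Rh5+, Rh4, Rh3, Rh2, Rh1, Bb8, Bc7+, Bd6, Bg5, ... (list truncated; more exist).
Black has legal moves and is not in check → neither.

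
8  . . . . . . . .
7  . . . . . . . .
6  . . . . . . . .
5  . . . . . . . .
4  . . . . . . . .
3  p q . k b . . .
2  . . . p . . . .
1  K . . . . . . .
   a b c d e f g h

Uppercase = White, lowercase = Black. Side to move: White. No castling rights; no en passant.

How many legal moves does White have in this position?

0

White to move; king on a1.
In check: no.
Legal moves: none.
Count: 0.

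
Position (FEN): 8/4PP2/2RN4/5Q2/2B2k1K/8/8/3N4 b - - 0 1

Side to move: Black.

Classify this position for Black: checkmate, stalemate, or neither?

Black to move; black king on f4.
In check: yes, from the white queen on f5.
King squares — e3: attacked by Nd1; f3: attacked by Qf5; g3: attacked by Kh4; e4: attacked by Qf5; g4: attacked by Kh4; e5: attacked by Qf5; f5: attacked by Nd6; g5: attacked by Kh4.
Legal moves for Black: none.
In check with no legal moves → checkmate.

checkmate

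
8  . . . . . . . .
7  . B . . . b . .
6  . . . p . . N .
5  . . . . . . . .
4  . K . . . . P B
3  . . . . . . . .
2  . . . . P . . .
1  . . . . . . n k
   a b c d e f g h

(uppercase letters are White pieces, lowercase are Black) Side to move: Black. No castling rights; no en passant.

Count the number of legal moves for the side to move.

Black to move; king on h1.
In check: yes, from the white bishop on b7.
Legal moves: Kh2, Bd5, Nf3, d5.
Count: 4.

4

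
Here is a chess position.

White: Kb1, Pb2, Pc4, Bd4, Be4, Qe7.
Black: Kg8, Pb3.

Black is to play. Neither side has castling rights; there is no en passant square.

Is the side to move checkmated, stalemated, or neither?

Black to move; black king on g8.
In check: no.
King squares — f7: attacked by Qe7; g7: attacked by Bd4; h7: attacked by Be4; f8: attacked by Qe7; h8: attacked by Bd4.
Legal moves for Black: none.
Not in check and no legal moves → stalemate.

stalemate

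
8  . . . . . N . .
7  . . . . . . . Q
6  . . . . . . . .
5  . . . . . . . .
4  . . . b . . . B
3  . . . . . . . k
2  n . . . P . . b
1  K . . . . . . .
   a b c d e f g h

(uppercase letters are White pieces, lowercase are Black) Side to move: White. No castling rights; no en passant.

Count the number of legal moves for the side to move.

2

White to move; king on a1.
In check: yes, from the black bishop on d4.
Legal moves: Kxa2, Kb1.
Count: 2.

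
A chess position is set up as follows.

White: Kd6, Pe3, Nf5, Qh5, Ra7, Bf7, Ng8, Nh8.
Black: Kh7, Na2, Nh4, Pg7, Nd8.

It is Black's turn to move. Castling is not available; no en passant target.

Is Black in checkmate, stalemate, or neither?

Black to move; black king on h7.
In check: yes, from the white queen on h5.
King squares — g6: attacked by Qh5; h6: attacked by Nf5; g7: own pawn; g8: attacked by Bf7; h8: attacked by Qh5.
Legal moves for Black: none.
In check with no legal moves → checkmate.

checkmate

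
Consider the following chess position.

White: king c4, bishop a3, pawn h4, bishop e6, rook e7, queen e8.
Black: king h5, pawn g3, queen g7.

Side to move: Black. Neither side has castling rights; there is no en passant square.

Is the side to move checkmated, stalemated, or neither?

Black to move; black king on h5.
In check: yes, from the white queen on e8.
King squares — g4: attacked by Be6; h4: available; g5: attacked by Ph4; g6: attacked by Qe8; h6: available.
Legal moves for Black: Kh6, Kxh4, Qf7, Qg6.
Black is in check but has 4 legal moves → neither.

neither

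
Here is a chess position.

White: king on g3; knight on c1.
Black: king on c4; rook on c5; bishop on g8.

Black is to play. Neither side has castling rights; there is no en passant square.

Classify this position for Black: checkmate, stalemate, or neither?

Black to move; black king on c4.
In check: no.
Legal moves for Black include: Bh7, Bf7, Be6, Bd5, Rc8, Rc7, Rc6, Rh5, Rg5+, Rf5, Re5, Rd5, Rb5, Ra5, Kd5, Kb5, Kd4, Kb4, ... (list truncated; more exist).
Black has legal moves and is not in check → neither.

neither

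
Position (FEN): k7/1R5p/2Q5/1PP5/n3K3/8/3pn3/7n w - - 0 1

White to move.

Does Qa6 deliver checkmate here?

yes

After Qa6: black king on a8; in check: yes, from the white queen on a6.
King squares — a7: attacked by Qa6; b7: attacked by Qa6; b8: attacked by Rb7.
Black has no legal moves → checkmate.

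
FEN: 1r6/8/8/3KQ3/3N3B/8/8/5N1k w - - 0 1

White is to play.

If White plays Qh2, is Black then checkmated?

yes

After Qh2: black king on h1; in check: yes, from the white queen on h2.
King squares — g1: attacked by Qh2; g2: attacked by Qh2; h2: attacked by Nf1.
Black has no legal moves → checkmate.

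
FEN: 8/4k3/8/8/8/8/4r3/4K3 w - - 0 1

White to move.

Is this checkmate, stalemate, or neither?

White to move; white king on e1.
In check: yes, from the black rook on e2.
King squares — d1: available; f1: available; d2: attacked by Re2; e2: available; f2: attacked by Re2.
Legal moves for White: Kxe2, Kf1, Kd1.
White is in check but has 3 legal moves → neither.

neither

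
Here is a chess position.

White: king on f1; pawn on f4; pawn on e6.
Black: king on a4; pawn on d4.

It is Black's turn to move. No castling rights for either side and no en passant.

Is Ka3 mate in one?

After Ka3: white king on f1; in check: no.
White is not in check, so this cannot be checkmate.

no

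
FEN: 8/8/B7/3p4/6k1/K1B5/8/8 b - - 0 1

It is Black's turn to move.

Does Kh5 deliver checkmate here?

no

After Kh5: white king on a3; in check: no.
White is not in check, so this cannot be checkmate.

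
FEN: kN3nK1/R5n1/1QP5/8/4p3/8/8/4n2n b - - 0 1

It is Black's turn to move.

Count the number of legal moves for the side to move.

Black to move; king on a8.
In check: yes, from the white rook on a7.
Legal moves: none.
Count: 0.

0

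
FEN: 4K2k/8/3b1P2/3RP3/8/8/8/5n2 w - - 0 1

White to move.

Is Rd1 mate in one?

no

After Rd1: black king on h8; in check: no.
Black is not in check, so this cannot be checkmate.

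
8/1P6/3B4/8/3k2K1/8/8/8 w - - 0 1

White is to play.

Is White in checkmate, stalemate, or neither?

White to move; white king on g4.
In check: no.
Legal moves for White include: Bf8, Bb8, Be7, Bc7, Be5+, Bc5+, Bf4, Bb4, Bg3, Ba3, Bh2, Kh5, Kg5, Kf5, Kh4, Kf4, Kh3, Kg3, ... (list truncated; more exist).
White has legal moves and is not in check → neither.

neither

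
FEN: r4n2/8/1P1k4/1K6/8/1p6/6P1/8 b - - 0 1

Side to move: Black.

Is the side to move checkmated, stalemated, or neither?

neither

Black to move; black king on d6.
In check: no.
Legal moves for Black include: Nh7, Nd7, Ng6, Ne6, Re8, Rd8, Rc8, Rb8, Ra7, Ra6, Ra5+, Ra4, Ra3, Ra2, Ra1, Ke7, Kd7, Ke6, ... (list truncated; more exist).
Black has legal moves and is not in check → neither.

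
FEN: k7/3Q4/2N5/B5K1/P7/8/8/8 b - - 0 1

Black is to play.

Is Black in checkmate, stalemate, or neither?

Black to move; black king on a8.
In check: no.
King squares — a7: attacked by Nc6; b7: attacked by Qd7; b8: attacked by Nc6.
Legal moves for Black: none.
Not in check and no legal moves → stalemate.

stalemate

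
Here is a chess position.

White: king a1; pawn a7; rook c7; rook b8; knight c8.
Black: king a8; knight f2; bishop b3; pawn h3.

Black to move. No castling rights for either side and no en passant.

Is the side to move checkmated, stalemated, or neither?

checkmate

Black to move; black king on a8.
In check: yes, from the white rook on b8.
King squares — a7: attacked by Rc7; b7: attacked by Rc7; b8: attacked by Pa7.
Legal moves for Black: none.
In check with no legal moves → checkmate.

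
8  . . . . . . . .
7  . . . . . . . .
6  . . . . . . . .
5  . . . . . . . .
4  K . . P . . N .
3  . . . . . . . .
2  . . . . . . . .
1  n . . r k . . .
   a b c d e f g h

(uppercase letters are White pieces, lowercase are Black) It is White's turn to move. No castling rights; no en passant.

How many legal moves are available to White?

11

White to move; king on a4.
In check: no.
Legal moves: Nh6, Nf6, Ne5, Ne3, Nh2, Nf2, Kb5, Ka5, Kb4, Ka3, d5.
Count: 11.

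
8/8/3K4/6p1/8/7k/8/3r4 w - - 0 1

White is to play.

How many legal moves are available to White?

6

White to move; king on d6.
In check: yes, from the black rook on d1.
Legal moves: Ke7, Kc7, Ke6, Kc6, Ke5, Kc5.
Count: 6.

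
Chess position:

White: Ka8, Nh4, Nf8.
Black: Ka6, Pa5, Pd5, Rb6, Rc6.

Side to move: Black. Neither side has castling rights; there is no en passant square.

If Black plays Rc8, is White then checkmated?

After Rc8: white king on a8; in check: yes, from the black rook on c8.
King squares — a7: attacked by Ka6; b7: attacked by Ka6; b8: attacked by Rb6.
White has no legal moves → checkmate.

yes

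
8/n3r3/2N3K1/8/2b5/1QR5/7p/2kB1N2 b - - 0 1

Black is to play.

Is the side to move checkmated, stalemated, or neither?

Black to move; black king on c1.
In check: yes, from the white rook on c3.
King squares — b1: attacked by Qb3; d1: attacked by Qb3; b2: attacked by Qb3; c2: attacked by Bd1; d2: attacked by Nf1.
Legal moves for Black: none.
In check with no legal moves → checkmate.

checkmate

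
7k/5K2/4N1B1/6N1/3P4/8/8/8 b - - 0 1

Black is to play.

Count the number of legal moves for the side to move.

0

Black to move; king on h8.
In check: no.
Legal moves: none.
Count: 0.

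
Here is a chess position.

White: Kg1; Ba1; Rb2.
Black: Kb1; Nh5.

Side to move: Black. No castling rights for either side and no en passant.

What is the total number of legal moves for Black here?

2

Black to move; king on b1.
In check: yes, from the white rook on b2.
Legal moves: Kc1, Kxa1.
Count: 2.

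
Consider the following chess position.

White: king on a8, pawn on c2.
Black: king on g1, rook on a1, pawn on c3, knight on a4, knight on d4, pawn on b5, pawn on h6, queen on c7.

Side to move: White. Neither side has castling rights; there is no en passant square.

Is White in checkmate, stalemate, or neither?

stalemate

White to move; white king on a8.
In check: no.
King squares — a7: attacked by Qc7; b7: attacked by Qc7; b8: attacked by Qc7.
Legal moves for White: none.
Not in check and no legal moves → stalemate.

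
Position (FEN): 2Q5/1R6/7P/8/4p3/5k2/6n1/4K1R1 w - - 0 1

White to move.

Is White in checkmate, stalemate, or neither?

White to move; white king on e1.
In check: yes, from the black knight on g2.
Legal moves for White: Kd2, Kf1, Kd1, Rxg2.
White is in check but has 4 legal moves → neither.

neither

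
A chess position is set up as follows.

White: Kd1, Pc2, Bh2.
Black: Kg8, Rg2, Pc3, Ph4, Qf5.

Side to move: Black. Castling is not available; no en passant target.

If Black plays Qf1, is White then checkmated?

yes

After Qf1: white king on d1; in check: yes, from the black queen on f1.
King squares — c1: attacked by Qf1; e1: attacked by Qf1; c2: own pawn; d2: attacked by Rg2; e2: attacked by Qf1.
White has no legal moves → checkmate.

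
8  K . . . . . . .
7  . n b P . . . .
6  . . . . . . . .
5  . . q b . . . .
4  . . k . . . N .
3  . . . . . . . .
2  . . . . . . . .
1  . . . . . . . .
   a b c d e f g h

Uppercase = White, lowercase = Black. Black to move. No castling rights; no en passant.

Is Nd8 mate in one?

yes

After Nd8: white king on a8; in check: yes, from the black bishop on d5.
King squares — a7: attacked by Qc5; b7: attacked by Bd5; b8: attacked by Bc7.
White has no legal moves → checkmate.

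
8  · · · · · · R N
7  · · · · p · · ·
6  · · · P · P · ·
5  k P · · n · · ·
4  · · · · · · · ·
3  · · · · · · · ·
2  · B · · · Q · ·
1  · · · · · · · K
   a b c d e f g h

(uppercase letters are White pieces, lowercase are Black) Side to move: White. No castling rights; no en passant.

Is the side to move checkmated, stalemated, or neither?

neither

White to move; white king on h1.
In check: no.
Legal moves for White include: Nf7, Ng6, Rf8, Re8, Rd8, Rc8, Rb8, Ra8+, Rg7, Rg6, Rg5, Rg4, Rg3, Rg2, Rg1, Qa7+, Qb6+, Qf5, ... (list truncated; more exist).
White has legal moves and is not in check → neither.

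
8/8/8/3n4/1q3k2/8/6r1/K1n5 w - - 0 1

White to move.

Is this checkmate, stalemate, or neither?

White to move; white king on a1.
In check: no.
King squares — b1: attacked by Qb4; a2: attacked by Nc1; b2: attacked by Rg2.
Legal moves for White: none.
Not in check and no legal moves → stalemate.

stalemate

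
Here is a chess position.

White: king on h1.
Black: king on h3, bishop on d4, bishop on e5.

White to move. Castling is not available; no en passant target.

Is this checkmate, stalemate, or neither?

stalemate

White to move; white king on h1.
In check: no.
King squares — g1: attacked by Bd4; g2: attacked by Kh3; h2: attacked by Kh3.
Legal moves for White: none.
Not in check and no legal moves → stalemate.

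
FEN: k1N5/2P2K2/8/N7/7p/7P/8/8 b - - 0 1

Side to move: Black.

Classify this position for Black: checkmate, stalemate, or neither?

stalemate

Black to move; black king on a8.
In check: no.
King squares — a7: attacked by Nc8; b7: attacked by Na5; b8: attacked by Pc7.
Legal moves for Black: none.
Not in check and no legal moves → stalemate.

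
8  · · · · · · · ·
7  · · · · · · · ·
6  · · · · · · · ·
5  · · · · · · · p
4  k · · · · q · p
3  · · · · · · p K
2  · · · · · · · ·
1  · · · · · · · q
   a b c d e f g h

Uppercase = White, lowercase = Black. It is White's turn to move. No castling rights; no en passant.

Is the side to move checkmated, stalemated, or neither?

White to move; white king on h3.
In check: yes, from the black queen on h1.
King squares — g2: attacked by Qh1; h2: attacked by Qh1; g3: attacked by Qf4; g4: attacked by Qf4; h4: attacked by Qh1.
Legal moves for White: none.
In check with no legal moves → checkmate.

checkmate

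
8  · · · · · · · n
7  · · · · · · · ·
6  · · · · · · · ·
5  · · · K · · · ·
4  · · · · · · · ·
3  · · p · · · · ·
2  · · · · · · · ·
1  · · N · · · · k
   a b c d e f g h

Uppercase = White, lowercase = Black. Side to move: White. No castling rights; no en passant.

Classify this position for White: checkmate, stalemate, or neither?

neither

White to move; white king on d5.
In check: no.
Legal moves for White: Ke6, Kd6, Kc6, Ke5, Kc5, Ke4, Kd4, Kc4, Nd3, Nb3, Ne2, Na2.
White has 12 legal moves and is not in check → neither.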